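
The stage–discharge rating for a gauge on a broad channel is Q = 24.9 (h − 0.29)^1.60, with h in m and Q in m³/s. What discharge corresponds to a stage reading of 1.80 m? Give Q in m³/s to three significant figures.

Q = 24.9 × (1.80 − 0.29)^1.60 = 24.9 × 1.51^1.60 = 48.15 m³/s

48.1 m³/s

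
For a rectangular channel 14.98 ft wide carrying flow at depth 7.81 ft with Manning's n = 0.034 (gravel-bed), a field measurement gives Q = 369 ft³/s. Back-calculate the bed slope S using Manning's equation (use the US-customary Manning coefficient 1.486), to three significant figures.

0.000871

A = b·y = 14.98 × 7.81 = 117.0 ft²
P = b + 2y = 14.98 + 2×7.81 = 30.60 ft
R = A/P = 117.0/30.60 = 3.823 ft
S = (Q·n / (1.486·A·R^(2/3)))² = (369×0.034 / (1.486×117.0×2.445))² = 0.0008711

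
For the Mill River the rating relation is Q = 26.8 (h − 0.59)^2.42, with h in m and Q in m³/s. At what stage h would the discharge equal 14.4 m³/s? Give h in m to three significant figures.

h − h₀ = (Q/C)^(1/b) = (14.4/26.8)^(1/2.42) = 0.7736 m
h = 0.59 + 0.7736 = 1.364 m

1.36 m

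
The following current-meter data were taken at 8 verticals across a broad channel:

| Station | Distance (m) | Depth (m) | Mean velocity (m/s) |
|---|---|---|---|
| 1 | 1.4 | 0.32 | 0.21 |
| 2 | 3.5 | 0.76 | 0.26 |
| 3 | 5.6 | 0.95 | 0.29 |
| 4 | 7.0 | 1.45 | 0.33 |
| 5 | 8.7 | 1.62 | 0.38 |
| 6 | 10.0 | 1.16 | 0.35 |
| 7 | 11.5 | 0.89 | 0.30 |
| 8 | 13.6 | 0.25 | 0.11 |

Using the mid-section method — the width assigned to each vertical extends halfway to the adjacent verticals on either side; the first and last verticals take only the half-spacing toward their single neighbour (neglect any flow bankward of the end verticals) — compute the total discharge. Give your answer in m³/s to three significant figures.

w_1 = (3.5 − 1.4)/2 = 1.05 m; q_1 = 0.21 × 0.32 × 1.05 = 0.07056 m³/s
w_2 = (5.6 − 1.4)/2 = 2.1 m; q_2 = 0.26 × 0.76 × 2.1 = 0.4150 m³/s
w_3 = (7.0 − 3.5)/2 = 1.75 m; q_3 = 0.29 × 0.95 × 1.75 = 0.4821 m³/s
w_4 = (8.7 − 5.6)/2 = 1.55 m; q_4 = 0.33 × 1.45 × 1.55 = 0.7417 m³/s
w_5 = (10.0 − 7.0)/2 = 1.5 m; q_5 = 0.38 × 1.62 × 1.5 = 0.9234 m³/s
w_6 = (11.5 − 8.7)/2 = 1.4 m; q_6 = 0.35 × 1.16 × 1.4 = 0.5684 m³/s
w_7 = (13.6 − 10.0)/2 = 1.8 m; q_7 = 0.30 × 0.89 × 1.8 = 0.4806 m³/s
w_8 = (13.6 − 11.5)/2 = 1.05 m; q_8 = 0.11 × 0.25 × 1.05 = 0.02888 m³/s
Q = Σ qᵢ = 3.711 m³/s

3.71 m³/s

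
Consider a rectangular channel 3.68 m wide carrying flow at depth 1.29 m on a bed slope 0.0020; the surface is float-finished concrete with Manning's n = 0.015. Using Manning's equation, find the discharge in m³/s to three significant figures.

A = b·y = 3.68 × 1.29 = 4.747 m²
P = b + 2y = 3.68 + 2×1.29 = 6.260 m
R = A/P = 4.747/6.260 = 0.7583 m
Q = (1/n)·A·R^(2/3)·S^(1/2) = (1/0.015) × 4.747 × 0.7583^(2/3) × 0.0020^(1/2) = 11.77 m³/s

11.8 m³/s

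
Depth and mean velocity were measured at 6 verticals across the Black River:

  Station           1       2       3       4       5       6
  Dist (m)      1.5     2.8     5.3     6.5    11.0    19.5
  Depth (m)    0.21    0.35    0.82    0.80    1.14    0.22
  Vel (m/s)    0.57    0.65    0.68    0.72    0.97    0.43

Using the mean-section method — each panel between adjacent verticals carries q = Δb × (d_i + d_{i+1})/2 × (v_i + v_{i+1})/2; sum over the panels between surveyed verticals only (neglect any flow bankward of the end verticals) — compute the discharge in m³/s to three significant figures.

Panel 1-2: Δb = 1.3 m, d̄ = (0.21+0.35)/2 = 0.28, v̄ = (0.57+0.65)/2 = 0.61 → q = 1.3×0.28×0.61 = 0.2220 m³/s
Panel 2-3: Δb = 2.5 m, d̄ = (0.35+0.82)/2 = 0.585, v̄ = (0.65+0.68)/2 = 0.665 → q = 2.5×0.585×0.665 = 0.9726 m³/s
Panel 3-4: Δb = 1.2 m, d̄ = (0.82+0.80)/2 = 0.81, v̄ = (0.68+0.72)/2 = 0.7 → q = 1.2×0.81×0.7 = 0.6804 m³/s
Panel 4-5: Δb = 4.5 m, d̄ = (0.80+1.14)/2 = 0.97, v̄ = (0.72+0.97)/2 = 0.845 → q = 4.5×0.97×0.845 = 3.688 m³/s
Panel 5-6: Δb = 8.5 m, d̄ = (1.14+0.22)/2 = 0.68, v̄ = (0.97+0.43)/2 = 0.7 → q = 8.5×0.68×0.7 = 4.046 m³/s
Q = Σ q = 9.609 m³/s

9.61 m³/s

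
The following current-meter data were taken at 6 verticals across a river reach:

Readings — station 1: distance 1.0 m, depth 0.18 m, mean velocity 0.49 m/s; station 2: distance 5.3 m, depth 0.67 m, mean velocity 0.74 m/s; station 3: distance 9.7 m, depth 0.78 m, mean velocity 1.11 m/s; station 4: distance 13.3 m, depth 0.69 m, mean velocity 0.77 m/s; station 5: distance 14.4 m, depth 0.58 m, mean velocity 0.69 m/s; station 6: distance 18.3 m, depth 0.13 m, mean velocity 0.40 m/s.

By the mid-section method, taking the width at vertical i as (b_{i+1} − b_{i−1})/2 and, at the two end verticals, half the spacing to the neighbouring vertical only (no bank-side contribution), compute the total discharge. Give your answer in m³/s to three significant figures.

w_1 = (5.3 − 1.0)/2 = 2.15 m; q_1 = 0.49 × 0.18 × 2.15 = 0.1896 m³/s
w_2 = (9.7 − 1.0)/2 = 4.35 m; q_2 = 0.74 × 0.67 × 4.35 = 2.157 m³/s
w_3 = (13.3 − 5.3)/2 = 4 m; q_3 = 1.11 × 0.78 × 4 = 3.463 m³/s
w_4 = (14.4 − 9.7)/2 = 2.35 m; q_4 = 0.77 × 0.69 × 2.35 = 1.249 m³/s
w_5 = (18.3 − 13.3)/2 = 2.5 m; q_5 = 0.69 × 0.58 × 2.5 = 1.001 m³/s
w_6 = (18.3 − 14.4)/2 = 1.95 m; q_6 = 0.40 × 0.13 × 1.95 = 0.1014 m³/s
Q = Σ qᵢ = 8.160 m³/s

8.16 m³/s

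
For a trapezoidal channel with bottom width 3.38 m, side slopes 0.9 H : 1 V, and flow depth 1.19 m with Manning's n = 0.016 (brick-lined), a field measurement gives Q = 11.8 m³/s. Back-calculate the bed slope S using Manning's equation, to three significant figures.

0.00170

A = (b + z·y)·y = (3.38 + 0.9×1.19)×1.19 = 5.297 m²
P = b + 2y√(1+z²) = 3.38 + 2×1.19×√(1+0.9²) = 6.582 m
R = A/P = 5.297/6.582 = 0.8047 m
S = (Q·n / (1·A·R^(2/3)))² = (11.8×0.016 / (1×5.297×0.8652))² = 0.001697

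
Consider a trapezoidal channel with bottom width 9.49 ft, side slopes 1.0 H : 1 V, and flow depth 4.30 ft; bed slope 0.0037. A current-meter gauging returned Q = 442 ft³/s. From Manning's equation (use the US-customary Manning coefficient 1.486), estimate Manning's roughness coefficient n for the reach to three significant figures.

A = (b + z·y)·y = (9.49 + 1.0×4.30)×4.30 = 59.30 ft²
P = b + 2y√(1+z²) = 9.49 + 2×4.30×√(1+1.0²) = 21.65 ft
R = A/P = 59.30/21.65 = 2.739 ft
n = (1.486/Q)·A·R^(2/3)·S^(1/2) = (1.486/442) × 59.30 × 1.957 × 0.06083 = 0.02374

0.0237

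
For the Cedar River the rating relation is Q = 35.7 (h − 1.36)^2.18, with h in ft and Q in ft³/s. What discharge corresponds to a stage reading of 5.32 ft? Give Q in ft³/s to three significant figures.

717 ft³/s

Q = 35.7 × (5.32 − 1.36)^2.18 = 35.7 × 3.96^2.18 = 717.2 ft³/s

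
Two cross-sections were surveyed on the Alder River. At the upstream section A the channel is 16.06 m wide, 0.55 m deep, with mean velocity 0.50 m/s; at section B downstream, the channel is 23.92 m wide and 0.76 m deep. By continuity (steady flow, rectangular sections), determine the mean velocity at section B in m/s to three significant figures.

0.243 m/s

Q = A₁V₁ = (16.06×0.55) × 0.50 = 4.417 m³/s
A₂ = 23.92 × 0.76 = 18.18 m²
V₂ = Q/A₂ = 4.417/18.18 = 0.2429 m/s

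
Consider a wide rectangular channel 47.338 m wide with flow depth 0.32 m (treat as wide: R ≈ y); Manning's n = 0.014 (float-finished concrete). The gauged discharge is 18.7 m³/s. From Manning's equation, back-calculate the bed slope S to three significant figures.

0.00136

A = b·y = 47.338 × 0.32 = 15.15 m²
Wide channel: R ≈ y = 0.32 m
S = (Q·n / (1·A·R^(2/3)))² = (18.7×0.014 / (1×15.15×0.4678))² = 0.001365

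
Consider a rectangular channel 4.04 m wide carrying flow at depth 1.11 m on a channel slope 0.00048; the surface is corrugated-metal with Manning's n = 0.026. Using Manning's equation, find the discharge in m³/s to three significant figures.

A = b·y = 4.04 × 1.11 = 4.484 m²
P = b + 2y = 4.04 + 2×1.11 = 6.260 m
R = A/P = 4.484/6.260 = 0.7164 m
Q = (1/n)·A·R^(2/3)·S^(1/2) = (1/0.026) × 4.484 × 0.7164^(2/3) × 0.00048^(1/2) = 3.025 m³/s

3.03 m³/s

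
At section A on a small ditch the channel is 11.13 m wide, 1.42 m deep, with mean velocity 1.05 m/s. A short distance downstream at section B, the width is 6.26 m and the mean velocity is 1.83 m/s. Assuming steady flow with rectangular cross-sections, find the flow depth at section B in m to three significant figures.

Q = A₁V₁ = (11.13×1.42) × 1.05 = 16.59 m³/s
d₂ = Q/(b₂ V₂) = 16.59/(6.26×1.83) = 1.449 m

1.45 m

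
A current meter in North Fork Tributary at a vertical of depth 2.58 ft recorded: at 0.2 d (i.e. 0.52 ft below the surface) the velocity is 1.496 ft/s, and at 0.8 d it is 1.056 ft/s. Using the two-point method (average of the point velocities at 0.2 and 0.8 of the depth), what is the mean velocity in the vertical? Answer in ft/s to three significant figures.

v̄ = (1.496 + 1.056) / 2 = 1.276 ft/s

1.28 ft/s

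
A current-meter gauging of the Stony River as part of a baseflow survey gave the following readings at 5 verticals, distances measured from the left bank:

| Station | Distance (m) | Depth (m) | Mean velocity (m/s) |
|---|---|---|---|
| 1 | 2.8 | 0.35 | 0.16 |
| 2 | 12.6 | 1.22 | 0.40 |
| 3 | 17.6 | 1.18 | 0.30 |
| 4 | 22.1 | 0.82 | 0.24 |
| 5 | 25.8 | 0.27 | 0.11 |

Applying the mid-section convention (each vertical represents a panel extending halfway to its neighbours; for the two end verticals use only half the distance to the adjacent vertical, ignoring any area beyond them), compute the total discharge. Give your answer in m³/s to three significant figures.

w_1 = (12.6 − 2.8)/2 = 4.9 m; q_1 = 0.16 × 0.35 × 4.9 = 0.2744 m³/s
w_2 = (17.6 − 2.8)/2 = 7.4 m; q_2 = 0.40 × 1.22 × 7.4 = 3.611 m³/s
w_3 = (22.1 − 12.6)/2 = 4.75 m; q_3 = 0.30 × 1.18 × 4.75 = 1.682 m³/s
w_4 = (25.8 − 17.6)/2 = 4.1 m; q_4 = 0.24 × 0.82 × 4.1 = 0.8069 m³/s
w_5 = (25.8 − 22.1)/2 = 1.85 m; q_5 = 0.11 × 0.27 × 1.85 = 0.05495 m³/s
Q = Σ qᵢ = 6.429 m³/s

6.43 m³/s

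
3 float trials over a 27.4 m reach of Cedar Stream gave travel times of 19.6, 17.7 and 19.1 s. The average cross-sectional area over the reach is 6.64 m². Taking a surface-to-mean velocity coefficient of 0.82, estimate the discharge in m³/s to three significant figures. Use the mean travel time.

7.94 m³/s

t̄ = (19.6 + 17.7 + 19.1) / 3 = 18.8 s
v_surface = L / t̄ = 27.4 / 18.8 = 1.457 m/s
v_mean = 0.82 × 1.457 = 1.195 m/s
Q = A × v_mean = 6.64 × 1.195 = 7.936 m³/s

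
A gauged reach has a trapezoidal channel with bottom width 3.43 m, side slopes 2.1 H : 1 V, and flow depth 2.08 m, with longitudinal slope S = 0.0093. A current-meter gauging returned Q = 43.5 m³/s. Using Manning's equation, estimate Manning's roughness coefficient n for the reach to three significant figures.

0.0414

A = (b + z·y)·y = (3.43 + 2.1×2.08)×2.08 = 16.22 m²
P = b + 2y√(1+z²) = 3.43 + 2×2.08×√(1+2.1²) = 13.11 m
R = A/P = 16.22/13.11 = 1.238 m
n = (1/Q)·A·R^(2/3)·S^(1/2) = (1/43.5) × 16.22 × 1.153 × 0.09644 = 0.04145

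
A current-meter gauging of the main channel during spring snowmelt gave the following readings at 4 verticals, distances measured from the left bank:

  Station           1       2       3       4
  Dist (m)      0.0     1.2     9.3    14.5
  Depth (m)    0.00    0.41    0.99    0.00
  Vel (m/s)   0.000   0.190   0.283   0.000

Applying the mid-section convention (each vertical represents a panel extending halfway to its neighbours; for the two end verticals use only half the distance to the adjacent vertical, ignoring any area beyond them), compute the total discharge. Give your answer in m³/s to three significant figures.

w_2 = (9.3 − 0.0)/2 = 4.65 m; q_2 = 0.190 × 0.41 × 4.65 = 0.3622 m³/s
w_3 = (14.5 − 1.2)/2 = 6.65 m; q_3 = 0.283 × 0.99 × 6.65 = 1.863 m³/s
Stations 1, 4 contribute zero (depth or velocity is 0).
Q = Σ qᵢ = 2.225 m³/s

2.23 m³/s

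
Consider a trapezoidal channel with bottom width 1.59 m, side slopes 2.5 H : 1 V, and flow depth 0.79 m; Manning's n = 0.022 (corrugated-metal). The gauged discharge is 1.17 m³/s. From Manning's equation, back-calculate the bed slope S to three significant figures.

A = (b + z·y)·y = (1.59 + 2.5×0.79)×0.79 = 2.816 m²
P = b + 2y√(1+z²) = 1.59 + 2×0.79×√(1+2.5²) = 5.844 m
R = A/P = 2.816/5.844 = 0.4819 m
S = (Q·n / (1·A·R^(2/3)))² = (1.17×0.022 / (1×2.816×0.6147))² = 0.0002211

0.000221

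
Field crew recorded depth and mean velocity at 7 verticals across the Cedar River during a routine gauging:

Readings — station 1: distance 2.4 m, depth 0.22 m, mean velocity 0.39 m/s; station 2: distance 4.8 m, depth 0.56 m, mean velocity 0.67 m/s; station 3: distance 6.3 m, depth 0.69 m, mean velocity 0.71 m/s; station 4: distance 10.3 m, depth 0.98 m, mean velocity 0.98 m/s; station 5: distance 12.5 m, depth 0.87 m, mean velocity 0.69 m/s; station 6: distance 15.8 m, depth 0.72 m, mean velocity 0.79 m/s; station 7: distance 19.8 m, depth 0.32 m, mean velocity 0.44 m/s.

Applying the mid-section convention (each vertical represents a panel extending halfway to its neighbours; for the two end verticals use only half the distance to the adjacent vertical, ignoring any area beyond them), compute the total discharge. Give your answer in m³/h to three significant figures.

33000 m³/h

w_1 = (4.8 − 2.4)/2 = 1.2 m; q_1 = 0.39 × 0.22 × 1.2 = 0.1030 m³/s
w_2 = (6.3 − 2.4)/2 = 1.95 m; q_2 = 0.67 × 0.56 × 1.95 = 0.7316 m³/s
w_3 = (10.3 − 4.8)/2 = 2.75 m; q_3 = 0.71 × 0.69 × 2.75 = 1.347 m³/s
w_4 = (12.5 − 6.3)/2 = 3.1 m; q_4 = 0.98 × 0.98 × 3.1 = 2.977 m³/s
w_5 = (15.8 − 10.3)/2 = 2.75 m; q_5 = 0.69 × 0.87 × 2.75 = 1.651 m³/s
w_6 = (19.8 − 12.5)/2 = 3.65 m; q_6 = 0.79 × 0.72 × 3.65 = 2.076 m³/s
w_7 = (19.8 − 15.8)/2 = 2 m; q_7 = 0.44 × 0.32 × 2 = 0.2816 m³/s
Q = Σ qᵢ = 9.168 m³/s
= 9.168 × 3600 = 33000 m³/h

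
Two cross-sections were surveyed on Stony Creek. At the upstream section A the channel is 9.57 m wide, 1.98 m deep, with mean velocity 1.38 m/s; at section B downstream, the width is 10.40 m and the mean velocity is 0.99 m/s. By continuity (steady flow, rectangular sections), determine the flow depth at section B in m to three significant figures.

2.54 m

Q = A₁V₁ = (9.57×1.98) × 1.38 = 26.15 m³/s
d₂ = Q/(b₂ V₂) = 26.15/(10.40×0.99) = 2.540 m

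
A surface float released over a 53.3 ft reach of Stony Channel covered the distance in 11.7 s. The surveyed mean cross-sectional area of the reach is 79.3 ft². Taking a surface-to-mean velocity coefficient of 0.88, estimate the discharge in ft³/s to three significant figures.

v_surface = L / t̄ = 53.3 / 11.7 = 4.556 ft/s
v_mean = 0.88 × 4.556 = 4.009 ft/s
Q = A × v_mean = 79.3 × 4.009 = 317.9 ft³/s

318 ft³/s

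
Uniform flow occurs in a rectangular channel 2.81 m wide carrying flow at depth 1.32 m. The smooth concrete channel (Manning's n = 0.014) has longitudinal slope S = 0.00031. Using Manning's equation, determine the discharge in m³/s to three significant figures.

3.61 m³/s

A = b·y = 2.81 × 1.32 = 3.709 m²
P = b + 2y = 2.81 + 2×1.32 = 5.450 m
R = A/P = 3.709/5.450 = 0.6806 m
Q = (1/n)·A·R^(2/3)·S^(1/2) = (1/0.014) × 3.709 × 0.6806^(2/3) × 0.00031^(1/2) = 3.609 m³/s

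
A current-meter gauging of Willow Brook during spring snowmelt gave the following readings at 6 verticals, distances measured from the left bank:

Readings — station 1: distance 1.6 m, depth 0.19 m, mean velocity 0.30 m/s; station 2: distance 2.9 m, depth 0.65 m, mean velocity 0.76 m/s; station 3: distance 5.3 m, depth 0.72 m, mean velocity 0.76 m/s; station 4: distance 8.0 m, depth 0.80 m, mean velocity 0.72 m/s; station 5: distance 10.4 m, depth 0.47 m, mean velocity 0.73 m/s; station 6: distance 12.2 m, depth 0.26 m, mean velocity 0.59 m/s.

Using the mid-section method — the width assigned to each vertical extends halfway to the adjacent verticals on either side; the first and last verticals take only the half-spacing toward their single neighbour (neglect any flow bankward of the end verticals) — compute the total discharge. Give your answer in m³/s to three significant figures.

4.67 m³/s

w_1 = (2.9 − 1.6)/2 = 0.65 m; q_1 = 0.30 × 0.19 × 0.65 = 0.03705 m³/s
w_2 = (5.3 − 1.6)/2 = 1.85 m; q_2 = 0.76 × 0.65 × 1.85 = 0.9139 m³/s
w_3 = (8.0 − 2.9)/2 = 2.55 m; q_3 = 0.76 × 0.72 × 2.55 = 1.395 m³/s
w_4 = (10.4 − 5.3)/2 = 2.55 m; q_4 = 0.72 × 0.80 × 2.55 = 1.469 m³/s
w_5 = (12.2 − 8.0)/2 = 2.1 m; q_5 = 0.73 × 0.47 × 2.1 = 0.7205 m³/s
w_6 = (12.2 − 10.4)/2 = 0.9 m; q_6 = 0.59 × 0.26 × 0.9 = 0.1381 m³/s
Q = Σ qᵢ = 4.674 m³/s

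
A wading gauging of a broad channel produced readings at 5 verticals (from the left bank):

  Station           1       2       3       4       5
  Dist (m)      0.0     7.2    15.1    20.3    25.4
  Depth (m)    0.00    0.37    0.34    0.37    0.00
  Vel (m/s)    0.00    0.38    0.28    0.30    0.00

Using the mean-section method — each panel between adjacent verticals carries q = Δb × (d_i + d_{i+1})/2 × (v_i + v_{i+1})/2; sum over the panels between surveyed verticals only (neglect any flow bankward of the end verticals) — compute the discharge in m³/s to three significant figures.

1.86 m³/s

Panel 1-2: Δb = 7.2 m, d̄ = (0.00+0.37)/2 = 0.185, v̄ = (0.00+0.38)/2 = 0.19 → q = 7.2×0.185×0.19 = 0.2531 m³/s
Panel 2-3: Δb = 7.9 m, d̄ = (0.37+0.34)/2 = 0.355, v̄ = (0.38+0.28)/2 = 0.33 → q = 7.9×0.355×0.33 = 0.9255 m³/s
Panel 3-4: Δb = 5.2 m, d̄ = (0.34+0.37)/2 = 0.355, v̄ = (0.28+0.30)/2 = 0.29 → q = 5.2×0.355×0.29 = 0.5353 m³/s
Panel 4-5: Δb = 5.1 m, d̄ = (0.37+0.00)/2 = 0.185, v̄ = (0.30+0.00)/2 = 0.15 → q = 5.1×0.185×0.15 = 0.1415 m³/s
Q = Σ q = 1.855 m³/s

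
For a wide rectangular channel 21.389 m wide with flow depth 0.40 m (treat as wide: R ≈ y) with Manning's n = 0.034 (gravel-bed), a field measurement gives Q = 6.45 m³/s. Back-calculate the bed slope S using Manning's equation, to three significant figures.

0.00223

A = b·y = 21.389 × 0.40 = 8.556 m²
Wide channel: R ≈ y = 0.40 m
S = (Q·n / (1·A·R^(2/3)))² = (6.45×0.034 / (1×8.556×0.5429))² = 0.002229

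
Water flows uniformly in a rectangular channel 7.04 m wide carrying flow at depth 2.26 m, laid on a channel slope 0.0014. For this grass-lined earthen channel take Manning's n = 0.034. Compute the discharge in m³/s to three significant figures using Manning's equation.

21.7 m³/s

A = b·y = 7.04 × 2.26 = 15.91 m²
P = b + 2y = 7.04 + 2×2.26 = 11.56 m
R = A/P = 15.91/11.56 = 1.376 m
Q = (1/n)·A·R^(2/3)·S^(1/2) = (1/0.034) × 15.91 × 1.376^(2/3) × 0.0014^(1/2) = 21.66 m³/s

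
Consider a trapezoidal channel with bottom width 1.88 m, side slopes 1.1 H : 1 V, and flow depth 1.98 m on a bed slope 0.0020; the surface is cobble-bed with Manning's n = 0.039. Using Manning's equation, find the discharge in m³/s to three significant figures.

9.42 m³/s

A = (b + z·y)·y = (1.88 + 1.1×1.98)×1.98 = 8.035 m²
P = b + 2y√(1+z²) = 1.88 + 2×1.98×√(1+1.1²) = 7.767 m
R = A/P = 8.035/7.767 = 1.034 m
Q = (1/n)·A·R^(2/3)·S^(1/2) = (1/0.039) × 8.035 × 1.034^(2/3) × 0.0020^(1/2) = 9.424 m³/s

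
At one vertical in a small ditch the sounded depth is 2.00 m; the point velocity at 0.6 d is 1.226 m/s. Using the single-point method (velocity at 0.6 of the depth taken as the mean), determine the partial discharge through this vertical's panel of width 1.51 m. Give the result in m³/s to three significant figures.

v̄ = v₀.₆ = 1.226 m/s
q = v̄ × d × w = 1.226 × 2.00 × 1.51 = 3.703 m³/s

3.70 m³/s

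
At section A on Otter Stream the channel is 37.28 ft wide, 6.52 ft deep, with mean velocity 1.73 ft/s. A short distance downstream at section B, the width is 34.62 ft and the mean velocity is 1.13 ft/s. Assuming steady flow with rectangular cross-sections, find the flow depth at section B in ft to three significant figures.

10.7 ft

Q = A₁V₁ = (37.28×6.52) × 1.73 = 420.5 ft³/s
d₂ = Q/(b₂ V₂) = 420.5/(34.62×1.13) = 10.75 ft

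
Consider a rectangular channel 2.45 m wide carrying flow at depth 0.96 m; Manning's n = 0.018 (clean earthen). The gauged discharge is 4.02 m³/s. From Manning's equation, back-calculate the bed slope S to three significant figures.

0.00216

A = b·y = 2.45 × 0.96 = 2.352 m²
P = b + 2y = 2.45 + 2×0.96 = 4.370 m
R = A/P = 2.352/4.370 = 0.5382 m
S = (Q·n / (1·A·R^(2/3)))² = (4.02×0.018 / (1×2.352×0.6617))² = 0.002162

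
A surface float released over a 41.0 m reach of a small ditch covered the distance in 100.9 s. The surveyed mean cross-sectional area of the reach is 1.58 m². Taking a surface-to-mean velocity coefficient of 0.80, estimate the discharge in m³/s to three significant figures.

v_surface = L / t̄ = 41.0 / 100.9 = 0.4063 m/s
v_mean = 0.80 × 0.4063 = 0.3251 m/s
Q = A × v_mean = 1.58 × 0.3251 = 0.5136 m³/s

0.514 m³/s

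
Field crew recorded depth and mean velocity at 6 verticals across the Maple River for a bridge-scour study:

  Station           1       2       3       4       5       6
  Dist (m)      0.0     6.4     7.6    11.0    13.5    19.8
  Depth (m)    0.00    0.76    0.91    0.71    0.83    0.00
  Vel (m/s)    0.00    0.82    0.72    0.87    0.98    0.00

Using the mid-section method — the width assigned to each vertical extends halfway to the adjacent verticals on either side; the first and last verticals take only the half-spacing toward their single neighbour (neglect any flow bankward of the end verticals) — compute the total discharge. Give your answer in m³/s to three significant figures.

w_2 = (7.6 − 0.0)/2 = 3.8 m; q_2 = 0.82 × 0.76 × 3.8 = 2.368 m³/s
w_3 = (11.0 − 6.4)/2 = 2.3 m; q_3 = 0.72 × 0.91 × 2.3 = 1.507 m³/s
w_4 = (13.5 − 7.6)/2 = 2.95 m; q_4 = 0.87 × 0.71 × 2.95 = 1.822 m³/s
w_5 = (19.8 − 11.0)/2 = 4.4 m; q_5 = 0.98 × 0.83 × 4.4 = 3.579 m³/s
Stations 1, 6 contribute zero (depth or velocity is 0).
Q = Σ qᵢ = 9.276 m³/s

9.28 m³/s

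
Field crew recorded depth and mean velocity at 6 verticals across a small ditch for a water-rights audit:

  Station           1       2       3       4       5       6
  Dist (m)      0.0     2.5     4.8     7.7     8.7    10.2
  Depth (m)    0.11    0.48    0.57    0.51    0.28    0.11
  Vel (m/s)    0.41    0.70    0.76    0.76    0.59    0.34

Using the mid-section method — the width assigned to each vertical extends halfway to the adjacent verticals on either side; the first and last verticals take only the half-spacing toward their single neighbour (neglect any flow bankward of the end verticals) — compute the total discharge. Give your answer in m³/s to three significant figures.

2.98 m³/s

w_1 = (2.5 − 0.0)/2 = 1.25 m; q_1 = 0.41 × 0.11 × 1.25 = 0.05638 m³/s
w_2 = (4.8 − 0.0)/2 = 2.4 m; q_2 = 0.70 × 0.48 × 2.4 = 0.8064 m³/s
w_3 = (7.7 − 2.5)/2 = 2.6 m; q_3 = 0.76 × 0.57 × 2.6 = 1.126 m³/s
w_4 = (8.7 − 4.8)/2 = 1.95 m; q_4 = 0.76 × 0.51 × 1.95 = 0.7558 m³/s
w_5 = (10.2 − 7.7)/2 = 1.25 m; q_5 = 0.59 × 0.28 × 1.25 = 0.2065 m³/s
w_6 = (10.2 − 8.7)/2 = 0.75 m; q_6 = 0.34 × 0.11 × 0.75 = 0.02805 m³/s
Q = Σ qᵢ = 2.979 m³/s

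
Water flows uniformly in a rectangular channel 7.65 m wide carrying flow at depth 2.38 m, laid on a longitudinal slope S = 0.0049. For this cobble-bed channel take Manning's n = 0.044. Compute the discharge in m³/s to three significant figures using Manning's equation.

37.4 m³/s

A = b·y = 7.65 × 2.38 = 18.21 m²
P = b + 2y = 7.65 + 2×2.38 = 12.41 m
R = A/P = 18.21/12.41 = 1.467 m
Q = (1/n)·A·R^(2/3)·S^(1/2) = (1/0.044) × 18.21 × 1.467^(2/3) × 0.0049^(1/2) = 37.40 m³/s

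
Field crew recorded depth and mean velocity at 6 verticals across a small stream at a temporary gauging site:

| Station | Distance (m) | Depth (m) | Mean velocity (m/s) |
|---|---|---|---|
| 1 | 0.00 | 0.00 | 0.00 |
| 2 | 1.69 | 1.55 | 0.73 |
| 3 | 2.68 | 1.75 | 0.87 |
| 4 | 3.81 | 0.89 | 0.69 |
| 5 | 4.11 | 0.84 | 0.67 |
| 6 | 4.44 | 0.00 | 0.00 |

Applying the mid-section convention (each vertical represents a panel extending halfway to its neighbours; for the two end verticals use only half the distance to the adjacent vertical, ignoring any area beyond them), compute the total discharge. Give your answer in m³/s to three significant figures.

w_2 = (2.68 − 0.00)/2 = 1.34 m; q_2 = 0.73 × 1.55 × 1.34 = 1.516 m³/s
w_3 = (3.81 − 1.69)/2 = 1.06 m; q_3 = 0.87 × 1.75 × 1.06 = 1.614 m³/s
w_4 = (4.11 − 2.68)/2 = 0.715 m; q_4 = 0.69 × 0.89 × 0.715 = 0.4391 m³/s
w_5 = (4.44 − 3.81)/2 = 0.315 m; q_5 = 0.67 × 0.84 × 0.315 = 0.1773 m³/s
Stations 1, 6 contribute zero (depth or velocity is 0).
Q = Σ qᵢ = 3.746 m³/s

3.75 m³/s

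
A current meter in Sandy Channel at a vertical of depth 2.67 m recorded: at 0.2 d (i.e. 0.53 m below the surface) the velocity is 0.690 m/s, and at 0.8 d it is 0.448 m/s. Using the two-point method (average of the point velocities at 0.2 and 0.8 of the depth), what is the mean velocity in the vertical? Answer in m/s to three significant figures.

v̄ = (0.690 + 0.448) / 2 = 0.5690 m/s

0.569 m/s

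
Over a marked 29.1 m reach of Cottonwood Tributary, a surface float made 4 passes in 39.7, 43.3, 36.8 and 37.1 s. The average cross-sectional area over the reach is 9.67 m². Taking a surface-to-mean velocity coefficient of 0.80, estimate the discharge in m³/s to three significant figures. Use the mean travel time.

t̄ = (39.7 + 43.3 + 36.8 + 37.1) / 4 = 39.225 s
v_surface = L / t̄ = 29.1 / 39.225 = 0.7419 m/s
v_mean = 0.80 × 0.7419 = 0.5935 m/s
Q = A × v_mean = 9.67 × 0.5935 = 5.739 m³/s

5.74 m³/s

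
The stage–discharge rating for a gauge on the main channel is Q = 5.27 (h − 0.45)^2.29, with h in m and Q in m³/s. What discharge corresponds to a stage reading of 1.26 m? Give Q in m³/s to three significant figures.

3.25 m³/s

Q = 5.27 × (1.26 − 0.45)^2.29 = 5.27 × 0.81^2.29 = 3.253 m³/s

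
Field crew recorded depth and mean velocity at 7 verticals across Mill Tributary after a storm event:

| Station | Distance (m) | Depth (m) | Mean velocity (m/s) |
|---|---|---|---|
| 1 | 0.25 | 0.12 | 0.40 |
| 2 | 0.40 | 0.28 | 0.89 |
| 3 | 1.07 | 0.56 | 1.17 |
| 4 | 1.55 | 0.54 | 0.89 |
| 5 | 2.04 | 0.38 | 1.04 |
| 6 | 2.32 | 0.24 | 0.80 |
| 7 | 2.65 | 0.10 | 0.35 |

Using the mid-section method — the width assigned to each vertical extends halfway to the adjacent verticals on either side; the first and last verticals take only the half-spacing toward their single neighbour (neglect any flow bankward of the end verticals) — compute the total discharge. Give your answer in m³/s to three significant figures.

0.932 m³/s

w_1 = (0.40 − 0.25)/2 = 0.075 m; q_1 = 0.40 × 0.12 × 0.075 = 0.003600 m³/s
w_2 = (1.07 − 0.25)/2 = 0.41 m; q_2 = 0.89 × 0.28 × 0.41 = 0.1022 m³/s
w_3 = (1.55 − 0.40)/2 = 0.575 m; q_3 = 1.17 × 0.56 × 0.575 = 0.3767 m³/s
w_4 = (2.04 − 1.07)/2 = 0.485 m; q_4 = 0.89 × 0.54 × 0.485 = 0.2331 m³/s
w_5 = (2.32 − 1.55)/2 = 0.385 m; q_5 = 1.04 × 0.38 × 0.385 = 0.1522 m³/s
w_6 = (2.65 − 2.04)/2 = 0.305 m; q_6 = 0.80 × 0.24 × 0.305 = 0.05856 m³/s
w_7 = (2.65 − 2.32)/2 = 0.165 m; q_7 = 0.35 × 0.10 × 0.165 = 0.005775 m³/s
Q = Σ qᵢ = 0.9321 m³/s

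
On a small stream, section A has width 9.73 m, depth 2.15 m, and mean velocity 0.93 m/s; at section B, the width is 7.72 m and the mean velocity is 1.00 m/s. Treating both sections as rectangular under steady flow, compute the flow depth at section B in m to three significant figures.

2.52 m

Q = A₁V₁ = (9.73×2.15) × 0.93 = 19.46 m³/s
d₂ = Q/(b₂ V₂) = 19.46/(7.72×1.00) = 2.520 m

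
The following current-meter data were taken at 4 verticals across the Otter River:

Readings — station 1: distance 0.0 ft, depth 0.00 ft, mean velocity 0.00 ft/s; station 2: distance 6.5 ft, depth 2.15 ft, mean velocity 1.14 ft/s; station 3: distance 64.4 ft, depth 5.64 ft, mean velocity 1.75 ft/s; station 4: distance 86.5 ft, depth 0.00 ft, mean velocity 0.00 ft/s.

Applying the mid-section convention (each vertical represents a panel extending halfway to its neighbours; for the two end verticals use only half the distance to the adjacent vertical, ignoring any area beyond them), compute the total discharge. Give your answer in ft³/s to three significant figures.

w_2 = (64.4 − 0.0)/2 = 32.2 ft; q_2 = 1.14 × 2.15 × 32.2 = 78.92 ft³/s
w_3 = (86.5 − 6.5)/2 = 40 ft; q_3 = 1.75 × 5.64 × 40 = 394.8 ft³/s
Stations 1, 4 contribute zero (depth or velocity is 0).
Q = Σ qᵢ = 473.7 ft³/s

474 ft³/s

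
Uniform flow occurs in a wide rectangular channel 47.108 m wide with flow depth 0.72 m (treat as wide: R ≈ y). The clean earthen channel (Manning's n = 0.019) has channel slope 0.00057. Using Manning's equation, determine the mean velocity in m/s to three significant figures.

1.01 m/s

A = b·y = 47.108 × 0.72 = 33.92 m²
Wide channel: R ≈ y = 0.72 m
Q = (1/n)·A·R^(2/3)·S^(1/2) = (1/0.019) × 33.92 × 0.7200^(2/3) × 0.00057^(1/2) = 34.24 m³/s
V = Q/A = 34.24/33.92 = 1.009 m/s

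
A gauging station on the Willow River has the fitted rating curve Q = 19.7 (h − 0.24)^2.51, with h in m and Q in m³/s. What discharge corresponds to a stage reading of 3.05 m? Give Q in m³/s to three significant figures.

263 m³/s

Q = 19.7 × (3.05 − 0.24)^2.51 = 19.7 × 2.81^2.51 = 263.5 m³/s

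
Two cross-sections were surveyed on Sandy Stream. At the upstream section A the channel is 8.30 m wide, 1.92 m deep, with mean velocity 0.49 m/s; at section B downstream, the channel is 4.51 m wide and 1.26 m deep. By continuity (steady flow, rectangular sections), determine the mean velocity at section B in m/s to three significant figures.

1.37 m/s

Q = A₁V₁ = (8.30×1.92) × 0.49 = 7.809 m³/s
A₂ = 4.51 × 1.26 = 5.683 m²
V₂ = Q/A₂ = 7.809/5.683 = 1.374 m/s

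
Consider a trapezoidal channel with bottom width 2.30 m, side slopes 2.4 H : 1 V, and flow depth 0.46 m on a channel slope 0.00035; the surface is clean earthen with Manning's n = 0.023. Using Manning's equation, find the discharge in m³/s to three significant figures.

A = (b + z·y)·y = (2.30 + 2.4×0.46)×0.46 = 1.566 m²
P = b + 2y√(1+z²) = 2.30 + 2×0.46×√(1+2.4²) = 4.692 m
R = A/P = 1.566/4.692 = 0.3337 m
Q = (1/n)·A·R^(2/3)·S^(1/2) = (1/0.023) × 1.566 × 0.3337^(2/3) × 0.00035^(1/2) = 0.6128 m³/s

0.613 m³/s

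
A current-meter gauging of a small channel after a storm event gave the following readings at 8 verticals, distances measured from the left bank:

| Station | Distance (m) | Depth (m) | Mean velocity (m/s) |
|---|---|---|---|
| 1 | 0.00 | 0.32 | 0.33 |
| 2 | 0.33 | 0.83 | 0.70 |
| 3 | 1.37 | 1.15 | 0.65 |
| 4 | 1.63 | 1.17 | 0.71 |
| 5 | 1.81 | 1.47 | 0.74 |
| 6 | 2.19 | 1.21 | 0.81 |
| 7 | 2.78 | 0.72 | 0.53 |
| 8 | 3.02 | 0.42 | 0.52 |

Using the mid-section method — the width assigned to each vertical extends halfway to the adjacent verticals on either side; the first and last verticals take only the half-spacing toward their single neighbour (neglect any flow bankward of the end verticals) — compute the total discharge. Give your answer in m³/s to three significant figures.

w_1 = (0.33 − 0.00)/2 = 0.165 m; q_1 = 0.33 × 0.32 × 0.165 = 0.01742 m³/s
w_2 = (1.37 − 0.00)/2 = 0.685 m; q_2 = 0.70 × 0.83 × 0.685 = 0.3980 m³/s
w_3 = (1.63 − 0.33)/2 = 0.65 m; q_3 = 0.65 × 1.15 × 0.65 = 0.4859 m³/s
w_4 = (1.81 − 1.37)/2 = 0.22 m; q_4 = 0.71 × 1.17 × 0.22 = 0.1828 m³/s
w_5 = (2.19 − 1.63)/2 = 0.28 m; q_5 = 0.74 × 1.47 × 0.28 = 0.3046 m³/s
w_6 = (2.78 − 1.81)/2 = 0.485 m; q_6 = 0.81 × 1.21 × 0.485 = 0.4753 m³/s
w_7 = (3.02 − 2.19)/2 = 0.415 m; q_7 = 0.53 × 0.72 × 0.415 = 0.1584 m³/s
w_8 = (3.02 − 2.78)/2 = 0.12 m; q_8 = 0.52 × 0.42 × 0.12 = 0.02621 m³/s
Q = Σ qᵢ = 2.049 m³/s

2.05 m³/s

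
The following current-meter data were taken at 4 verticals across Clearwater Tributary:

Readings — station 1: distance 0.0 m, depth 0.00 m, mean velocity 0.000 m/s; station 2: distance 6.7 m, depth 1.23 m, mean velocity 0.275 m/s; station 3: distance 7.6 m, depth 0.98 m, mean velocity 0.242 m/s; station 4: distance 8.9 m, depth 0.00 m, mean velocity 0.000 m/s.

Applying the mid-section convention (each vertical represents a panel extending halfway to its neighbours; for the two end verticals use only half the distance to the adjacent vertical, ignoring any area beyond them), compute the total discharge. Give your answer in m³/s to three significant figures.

w_2 = (7.6 − 0.0)/2 = 3.8 m; q_2 = 0.275 × 1.23 × 3.8 = 1.285 m³/s
w_3 = (8.9 − 6.7)/2 = 1.1 m; q_3 = 0.242 × 0.98 × 1.1 = 0.2609 m³/s
Stations 1, 4 contribute zero (depth or velocity is 0).
Q = Σ qᵢ = 1.546 m³/s

1.55 m³/s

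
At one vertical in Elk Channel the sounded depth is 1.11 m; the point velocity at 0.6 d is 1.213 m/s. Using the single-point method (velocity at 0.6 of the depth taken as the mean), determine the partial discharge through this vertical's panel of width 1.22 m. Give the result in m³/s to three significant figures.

v̄ = v₀.₆ = 1.213 m/s
q = v̄ × d × w = 1.213 × 1.11 × 1.22 = 1.643 m³/s

1.64 m³/s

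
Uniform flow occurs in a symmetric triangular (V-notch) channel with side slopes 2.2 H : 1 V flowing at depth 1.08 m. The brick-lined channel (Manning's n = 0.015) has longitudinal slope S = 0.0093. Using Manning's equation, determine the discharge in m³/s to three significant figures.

10.3 m³/s

A = z·y² = 2.2×1.08² = 2.566 m²
P = 2y√(1+z²) = 2×1.08×√(1+2.2²) = 5.220 m
R = A/P = 2.566/5.220 = 0.4916 m
Q = (1/n)·A·R^(2/3)·S^(1/2) = (1/0.015) × 2.566 × 0.4916^(2/3) × 0.0093^(1/2) = 10.28 m³/s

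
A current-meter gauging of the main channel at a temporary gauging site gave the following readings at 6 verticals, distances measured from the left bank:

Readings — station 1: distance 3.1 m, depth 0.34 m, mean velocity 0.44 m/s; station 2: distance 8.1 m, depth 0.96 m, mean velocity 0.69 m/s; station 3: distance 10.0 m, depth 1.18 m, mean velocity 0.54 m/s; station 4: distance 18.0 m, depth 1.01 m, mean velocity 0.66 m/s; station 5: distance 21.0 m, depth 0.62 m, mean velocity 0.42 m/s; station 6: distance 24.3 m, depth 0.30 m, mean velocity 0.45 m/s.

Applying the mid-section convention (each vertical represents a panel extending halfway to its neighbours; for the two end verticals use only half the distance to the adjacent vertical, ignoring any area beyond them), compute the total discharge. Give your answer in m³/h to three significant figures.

w_1 = (8.1 − 3.1)/2 = 2.5 m; q_1 = 0.44 × 0.34 × 2.5 = 0.3740 m³/s
w_2 = (10.0 − 3.1)/2 = 3.45 m; q_2 = 0.69 × 0.96 × 3.45 = 2.285 m³/s
w_3 = (18.0 − 8.1)/2 = 4.95 m; q_3 = 0.54 × 1.18 × 4.95 = 3.154 m³/s
w_4 = (21.0 − 10.0)/2 = 5.5 m; q_4 = 0.66 × 1.01 × 5.5 = 3.666 m³/s
w_5 = (24.3 − 18.0)/2 = 3.15 m; q_5 = 0.42 × 0.62 × 3.15 = 0.8203 m³/s
w_6 = (24.3 − 21.0)/2 = 1.65 m; q_6 = 0.45 × 0.30 × 1.65 = 0.2228 m³/s
Q = Σ qᵢ = 10.52 m³/s
= 10.52 × 3600 = 37880 m³/h

37900 m³/h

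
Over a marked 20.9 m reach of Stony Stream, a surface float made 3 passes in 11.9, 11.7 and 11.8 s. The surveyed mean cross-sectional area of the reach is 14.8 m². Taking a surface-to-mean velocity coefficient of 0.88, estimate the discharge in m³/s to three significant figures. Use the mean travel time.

23.1 m³/s

t̄ = (11.9 + 11.7 + 11.8) / 3 = 11.8 s
v_surface = L / t̄ = 20.9 / 11.8 = 1.771 m/s
v_mean = 0.88 × 1.771 = 1.559 m/s
Q = A × v_mean = 14.8 × 1.559 = 23.07 m³/s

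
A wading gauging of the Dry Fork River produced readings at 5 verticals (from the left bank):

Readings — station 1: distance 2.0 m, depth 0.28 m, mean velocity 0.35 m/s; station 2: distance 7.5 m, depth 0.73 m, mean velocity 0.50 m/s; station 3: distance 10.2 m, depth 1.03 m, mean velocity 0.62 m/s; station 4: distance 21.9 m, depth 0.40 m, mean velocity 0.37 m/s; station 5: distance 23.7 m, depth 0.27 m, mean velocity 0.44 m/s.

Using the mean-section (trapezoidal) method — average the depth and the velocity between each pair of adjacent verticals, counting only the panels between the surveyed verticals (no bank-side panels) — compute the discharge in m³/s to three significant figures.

Panel 1-2: Δb = 5.5 m, d̄ = (0.28+0.73)/2 = 0.505, v̄ = (0.35+0.50)/2 = 0.425 → q = 5.5×0.505×0.425 = 1.180 m³/s
Panel 2-3: Δb = 2.7 m, d̄ = (0.73+1.03)/2 = 0.88, v̄ = (0.50+0.62)/2 = 0.56 → q = 2.7×0.88×0.56 = 1.331 m³/s
Panel 3-4: Δb = 11.7 m, d̄ = (1.03+0.40)/2 = 0.715, v̄ = (0.62+0.37)/2 = 0.495 → q = 11.7×0.715×0.495 = 4.141 m³/s
Panel 4-5: Δb = 1.8 m, d̄ = (0.40+0.27)/2 = 0.335, v̄ = (0.37+0.44)/2 = 0.405 → q = 1.8×0.335×0.405 = 0.2442 m³/s
Q = Σ q = 6.896 m³/s

6.90 m³/s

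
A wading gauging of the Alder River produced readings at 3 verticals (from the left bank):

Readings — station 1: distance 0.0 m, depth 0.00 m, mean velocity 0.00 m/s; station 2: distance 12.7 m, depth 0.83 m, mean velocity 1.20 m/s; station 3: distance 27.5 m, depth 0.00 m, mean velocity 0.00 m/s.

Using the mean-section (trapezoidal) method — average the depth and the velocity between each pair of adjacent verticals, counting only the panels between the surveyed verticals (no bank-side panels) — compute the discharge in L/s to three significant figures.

Panel 1-2: Δb = 12.7 m, d̄ = (0.00+0.83)/2 = 0.415, v̄ = (0.00+1.20)/2 = 0.6 → q = 12.7×0.415×0.6 = 3.162 m³/s
Panel 2-3: Δb = 14.8 m, d̄ = (0.83+0.00)/2 = 0.415, v̄ = (1.20+0.00)/2 = 0.6 → q = 14.8×0.415×0.6 = 3.685 m³/s
Q = Σ q = 6.848 m³/s
= 6.848 × 1000 = 6848 L/s

6850 L/s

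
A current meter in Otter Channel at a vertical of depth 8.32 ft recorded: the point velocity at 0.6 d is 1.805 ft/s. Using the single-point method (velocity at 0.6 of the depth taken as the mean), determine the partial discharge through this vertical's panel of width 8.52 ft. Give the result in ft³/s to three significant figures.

v̄ = v₀.₆ = 1.805 ft/s
q = v̄ × d × w = 1.805 × 8.32 × 8.52 = 127.9 ft³/s

128 ft³/s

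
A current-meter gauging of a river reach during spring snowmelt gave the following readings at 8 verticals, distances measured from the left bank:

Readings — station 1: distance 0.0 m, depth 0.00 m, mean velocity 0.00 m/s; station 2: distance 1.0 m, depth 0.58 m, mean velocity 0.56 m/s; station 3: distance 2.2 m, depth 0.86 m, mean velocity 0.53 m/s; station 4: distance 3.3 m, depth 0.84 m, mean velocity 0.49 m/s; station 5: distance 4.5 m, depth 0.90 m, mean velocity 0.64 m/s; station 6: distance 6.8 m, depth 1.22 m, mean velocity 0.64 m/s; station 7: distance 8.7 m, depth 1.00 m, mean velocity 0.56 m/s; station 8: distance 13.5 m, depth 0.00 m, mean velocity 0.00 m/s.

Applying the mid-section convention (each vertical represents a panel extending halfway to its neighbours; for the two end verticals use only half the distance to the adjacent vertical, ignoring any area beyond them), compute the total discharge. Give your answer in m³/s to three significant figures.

w_2 = (2.2 − 0.0)/2 = 1.1 m; q_2 = 0.56 × 0.58 × 1.1 = 0.3573 m³/s
w_3 = (3.3 − 1.0)/2 = 1.15 m; q_3 = 0.53 × 0.86 × 1.15 = 0.5242 m³/s
w_4 = (4.5 − 2.2)/2 = 1.15 m; q_4 = 0.49 × 0.84 × 1.15 = 0.4733 m³/s
w_5 = (6.8 − 3.3)/2 = 1.75 m; q_5 = 0.64 × 0.90 × 1.75 = 1.008 m³/s
w_6 = (8.7 − 4.5)/2 = 2.1 m; q_6 = 0.64 × 1.22 × 2.1 = 1.640 m³/s
w_7 = (13.5 − 6.8)/2 = 3.35 m; q_7 = 0.56 × 1.00 × 3.35 = 1.876 m³/s
Stations 1, 8 contribute zero (depth or velocity is 0).
Q = Σ qᵢ = 5.878 m³/s

5.88 m³/s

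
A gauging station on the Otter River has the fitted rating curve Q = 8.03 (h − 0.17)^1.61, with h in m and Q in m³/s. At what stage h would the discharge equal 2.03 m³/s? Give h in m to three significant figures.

0.596 m

h − h₀ = (Q/C)^(1/b) = (2.03/8.03)^(1/1.61) = 0.4257 m
h = 0.17 + 0.4257 = 0.5957 m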